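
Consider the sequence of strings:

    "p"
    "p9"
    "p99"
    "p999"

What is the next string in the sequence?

Every step adds 9 to the end: s(k+1) = s(k)·9.
So the next term is p999·9.

p9999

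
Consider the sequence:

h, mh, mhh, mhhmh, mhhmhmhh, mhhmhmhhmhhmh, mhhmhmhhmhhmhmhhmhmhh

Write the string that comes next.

mhhmhmhhmhhmhmhhmhmhhmhhmhmhhmhhmh

This is a Fibonacci-style word recurrence s(k) = s(k−1)·s(k−2): e.g. mh·h = mhh.
So term 8 is mhhmhmhhmhhmhmhhmhmhh·mhhmhmhhmhhmh.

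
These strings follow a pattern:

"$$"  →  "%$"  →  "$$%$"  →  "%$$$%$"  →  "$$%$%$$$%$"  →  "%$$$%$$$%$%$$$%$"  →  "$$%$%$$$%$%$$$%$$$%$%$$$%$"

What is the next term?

Each term (from the third on) is the two preceding terms concatenated in order: term 3 = $$·%$ = $$%$.
Continuing: %$$$%$$$%$%$$$%$ · $$%$%$$$%$%$$$%$$$%$%$$$%$ gives term 8.

%$$$%$$$%$%$$$%$$$%$%$$$%$%$$$%$$$%$%$$$%$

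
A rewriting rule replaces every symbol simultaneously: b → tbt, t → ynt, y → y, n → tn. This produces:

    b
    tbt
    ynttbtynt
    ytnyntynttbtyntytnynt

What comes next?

yynttnytnyntytnyntynttbtyntytnyntyynttnytnynt

Replace each of the 21 characters of ytnyntynttbtyntytnynt in place — y ynt tn y tn ynt y tn ynt ynt tbt ynt y tn ynt y ynt tn y tn ynt — and concatenate.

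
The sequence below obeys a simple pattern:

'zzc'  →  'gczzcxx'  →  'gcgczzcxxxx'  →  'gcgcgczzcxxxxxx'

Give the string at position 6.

Each term wraps the previous one in gc on the left and xx on the right.
From gcgcgczzcxxxxxx, 2 further steps: gcgcgczzcxxxxxx → gcgcgcgczzcxxxxxxxx → (answer).

gcgcgcgcgczzcxxxxxxxxxx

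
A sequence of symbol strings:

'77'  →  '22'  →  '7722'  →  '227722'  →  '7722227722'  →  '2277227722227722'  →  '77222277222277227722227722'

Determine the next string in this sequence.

227722772222772277222277222277227722227722

Each term (from the third on) is the two preceding terms concatenated in order: term 3 = 77·22 = 7722.
Continuing: 2277227722227722 · 77222277222277227722227722 gives term 8.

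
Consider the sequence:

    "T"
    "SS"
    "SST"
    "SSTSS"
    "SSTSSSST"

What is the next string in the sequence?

SSTSSSSTSSTSS

From term 3 onward, concatenate the last term with the second-to-last: SS·T = SST, SST·SS = SSTSS, …
So term 6 is SSTSSSST·SSTSS.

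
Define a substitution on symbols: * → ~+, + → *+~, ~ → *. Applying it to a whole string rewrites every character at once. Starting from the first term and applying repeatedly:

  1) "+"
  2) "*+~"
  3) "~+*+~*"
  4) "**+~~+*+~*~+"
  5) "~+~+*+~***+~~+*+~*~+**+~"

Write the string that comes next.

Rewriting the 24 symbols of ~+~+*+~***+~~+*+~*~+**+~ one by one yields * *+~ * *+~ ~+ *+~ * ~+ ~+ ~+ *+~ * * *+~ ~+ *+~ * ~+ * *+~ ~+ ~+ *+~ *; concatenated:

**+~**+~~+*+~*~+~+~+*+~***+~~+*+~*~+**+~~+~+*+~*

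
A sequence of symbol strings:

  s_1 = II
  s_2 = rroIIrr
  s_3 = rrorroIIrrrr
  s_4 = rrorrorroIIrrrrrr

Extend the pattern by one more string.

Every step adds rro to the front and rr to the end of the previous string.
Applying this once more to rrorrorroIIrrrrrr:

rrorrorrorroIIrrrrrrrr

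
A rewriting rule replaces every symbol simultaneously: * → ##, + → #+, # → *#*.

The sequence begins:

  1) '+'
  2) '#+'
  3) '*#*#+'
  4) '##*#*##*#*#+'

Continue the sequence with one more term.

*#**#*##*#*##*#**#*##*#*##*#*#+

Rewriting each symbol of ##*#*##*#*#+: #→*#*, #→*#*, *→##, #→*#*, *→##, #→*#*, #→*#*, *→##, #→*#*, *→##, #→*#*, +→#+, which concatenates to *#* *#* ## *#* ## *#* *#* ## *#* ## *#* #+.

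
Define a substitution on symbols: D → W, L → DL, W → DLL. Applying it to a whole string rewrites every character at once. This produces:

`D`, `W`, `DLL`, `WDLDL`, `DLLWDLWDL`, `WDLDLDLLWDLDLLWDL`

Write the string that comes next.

Replace each of the 17 characters of WDLDLDLLWDLDLLWDL in place — DLL W DL W DL W DL DL DLL W DL W DL DL DLL W DL — and concatenate.

DLLWDLWDLWDLDLDLLWDLWDLDLDLLWDL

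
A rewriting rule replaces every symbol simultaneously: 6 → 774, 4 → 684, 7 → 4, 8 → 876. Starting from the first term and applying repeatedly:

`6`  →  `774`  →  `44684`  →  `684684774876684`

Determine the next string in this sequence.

774876684774876684446848764774774876684

Replace each of the 15 characters of 684684774876684 in place — 774 876 684 774 876 684 4 4 684 876 4 774 774 876 684 — and concatenate.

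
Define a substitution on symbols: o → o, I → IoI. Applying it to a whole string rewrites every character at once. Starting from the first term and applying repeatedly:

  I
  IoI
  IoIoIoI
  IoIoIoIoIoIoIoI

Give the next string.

IoIoIoIoIoIoIoIoIoIoIoIoIoIoIoI

Replace each of the 15 characters of IoIoIoIoIoIoIoI in place — IoI o IoI o IoI o IoI o IoI o IoI o IoI o IoI — and concatenate.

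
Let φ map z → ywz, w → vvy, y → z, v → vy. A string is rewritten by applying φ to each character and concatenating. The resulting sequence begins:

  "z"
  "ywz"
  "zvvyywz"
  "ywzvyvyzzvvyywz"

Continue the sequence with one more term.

zvvyywzvyzvyzywzywzvyvyzzvvyywz

Applying the rule to each of the 15 symbols of ywzvyvyzzvvyywz gives the pieces z vvy ywz vy z vy z ywz ywz vy vy z z vvy ywz, which concatenate to the answer.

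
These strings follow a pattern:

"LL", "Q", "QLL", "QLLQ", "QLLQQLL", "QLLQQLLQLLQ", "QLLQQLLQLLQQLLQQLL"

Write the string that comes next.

From term 3 onward, concatenate the last term with the second-to-last: Q·LL = QLL, QLL·Q = QLLQ, …
Continuing: QLLQQLLQLLQQLLQQLL · QLLQQLLQLLQ gives term 8.

QLLQQLLQLLQQLLQQLLQLLQQLLQLLQ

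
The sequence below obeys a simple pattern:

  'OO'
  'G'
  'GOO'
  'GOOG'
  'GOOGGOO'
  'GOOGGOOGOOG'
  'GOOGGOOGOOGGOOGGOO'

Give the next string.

GOOGGOOGOOGGOOGGOOGOOGGOOGOOG

From term 3 onward, concatenate the last term with the second-to-last: G·OO = GOO, GOO·G = GOOG, …
Continuing: GOOGGOOGOOGGOOGGOO · GOOGGOOGOOG gives term 8.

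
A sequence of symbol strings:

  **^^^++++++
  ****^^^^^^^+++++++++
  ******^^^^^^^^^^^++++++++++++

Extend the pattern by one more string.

********^^^^^^^^^^^^^^^+++++++++++++++

Each string has the form *^{2n} ^^{4n-1} +^{3n+3} (n = 1, 2, …).
Setting n = 4 gives 8, 15, 15 characters in each block.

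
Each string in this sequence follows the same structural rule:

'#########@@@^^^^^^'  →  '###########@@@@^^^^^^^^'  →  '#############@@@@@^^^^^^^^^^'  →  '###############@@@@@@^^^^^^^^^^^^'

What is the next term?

#################@@@@@@@^^^^^^^^^^^^^^

The n-th term is 2n+3 #'s then n @'s then 2n ^'s, where the shown terms are n = 3, 4, 5, 6.
For the next term, n = 7, so the run lengths are 17, 7, 14.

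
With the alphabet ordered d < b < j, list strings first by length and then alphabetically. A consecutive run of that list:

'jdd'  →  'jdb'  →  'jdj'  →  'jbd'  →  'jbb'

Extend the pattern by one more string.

Find the rightmost character of jbb below j, bump it to the next letter, and reset everything to its right to d.

jbj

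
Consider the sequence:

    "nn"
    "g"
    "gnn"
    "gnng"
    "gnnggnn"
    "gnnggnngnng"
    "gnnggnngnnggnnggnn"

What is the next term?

Each term (from the third on) is the previous term followed by the one before it: term 3 = g·nn = gnn.
So term 8 is gnnggnngnnggnnggnn·gnnggnngnng.

gnnggnngnnggnnggnngnnggnngnng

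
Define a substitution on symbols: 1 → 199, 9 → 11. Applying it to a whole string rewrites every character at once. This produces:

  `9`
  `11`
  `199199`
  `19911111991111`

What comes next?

Rewriting the 14 symbols of 19911111991111 one by one yields 199 11 11 199 199 199 199 199 11 11 199 199 199 199; concatenated:

19911111991991991991991111199199199199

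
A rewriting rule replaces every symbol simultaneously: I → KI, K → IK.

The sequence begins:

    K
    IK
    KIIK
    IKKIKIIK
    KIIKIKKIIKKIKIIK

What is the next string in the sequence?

IKKIKIIKKIIKIKKIKIIKIKKIIKKIKIIK

φ(KIIKIKKIIKKIKIIK) expands symbol-by-symbol to IK KI KI IK KI IK IK KI KI IK IK KI IK KI KI IK; joining the 16 pieces gives the next term.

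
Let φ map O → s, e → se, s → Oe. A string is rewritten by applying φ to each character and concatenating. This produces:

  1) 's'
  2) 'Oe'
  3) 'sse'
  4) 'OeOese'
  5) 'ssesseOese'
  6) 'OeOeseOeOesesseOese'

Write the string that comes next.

Replace each of the 19 characters of OeOeseOeOesesseOese in place — s se s se Oe se s se s se Oe se Oe Oe se s se Oe se — and concatenate.

ssesseOesessesseOeseOeOesesseOese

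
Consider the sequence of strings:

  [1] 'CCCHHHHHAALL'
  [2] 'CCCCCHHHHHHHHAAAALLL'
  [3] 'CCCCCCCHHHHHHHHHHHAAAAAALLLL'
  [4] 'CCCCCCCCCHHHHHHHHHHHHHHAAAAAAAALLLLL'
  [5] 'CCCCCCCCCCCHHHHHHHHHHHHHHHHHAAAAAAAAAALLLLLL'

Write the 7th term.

CCCCCCCCCCCCCCCHHHHHHHHHHHHHHHHHHHHHHHAAAAAAAAAAAAAALLLLLLLL

Reading off run lengths: C runs 3, 5, 7, 9, 11; H runs 5, 8, 11, 14, 17; A runs 2, 4, 6, 8, 10; L runs 2, 3, 4, 5, 6 — each is linear in n (n = 1, 2, …).
Setting n = 7 gives 15, 23, 14, 8 characters in each block.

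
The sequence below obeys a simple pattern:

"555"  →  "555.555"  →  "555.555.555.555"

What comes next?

s(k+1) = s(k)·.·s(k) — each term doubles the last with '.' between the halves.
Doubling 555.555.555.555 with '.' between the halves:

555.555.555.555.555.555.555.555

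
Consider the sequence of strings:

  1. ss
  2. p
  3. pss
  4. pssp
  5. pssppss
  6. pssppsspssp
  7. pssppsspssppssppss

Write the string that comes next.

This is a Fibonacci-style word recurrence s(k) = s(k−1)·s(k−2): e.g. p·ss = pss.
The next term joins pssppsspssppssppss and pssppsspssp.

pssppsspssppssppsspssppsspssp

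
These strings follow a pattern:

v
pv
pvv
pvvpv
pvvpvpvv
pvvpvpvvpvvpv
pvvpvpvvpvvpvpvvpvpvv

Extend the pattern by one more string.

Each term (from the third on) is the previous term followed by the one before it: term 3 = pv·v = pvv.
Continuing: pvvpvpvvpvvpvpvvpvpvv · pvvpvpvvpvvpv gives term 8.

pvvpvpvvpvvpvpvvpvpvvpvvpvpvvpvvpv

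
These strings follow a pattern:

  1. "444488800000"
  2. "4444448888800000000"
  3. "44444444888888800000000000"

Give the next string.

The n-th term is 2n+2 4's then 2n+1 8's then 3n+2 0's (n = 1, 2, …).
At n = 4 the blocks have lengths 10, 9, 14.

444444444488888888800000000000000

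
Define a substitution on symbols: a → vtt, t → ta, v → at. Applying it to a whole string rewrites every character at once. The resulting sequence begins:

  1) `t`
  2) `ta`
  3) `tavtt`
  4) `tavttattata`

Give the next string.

tavttattatavtttatavtttavtt

Expanding tavttattata: t→ta, a→vtt, v→at, t→ta, t→ta, a→vtt, t→ta, t→ta, a→vtt, t→ta, a→vtt. Concatenated: ta vtt at ta ta vtt ta ta vtt ta vtt.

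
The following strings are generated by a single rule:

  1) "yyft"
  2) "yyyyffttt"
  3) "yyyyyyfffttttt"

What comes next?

yyyyyyyyffffttttttt

Each string has the form y^{2n} f^{n} t^{2n-1} (n = 1, 2, …).
For the next term, n = 4, so the run lengths are 8, 4, 7.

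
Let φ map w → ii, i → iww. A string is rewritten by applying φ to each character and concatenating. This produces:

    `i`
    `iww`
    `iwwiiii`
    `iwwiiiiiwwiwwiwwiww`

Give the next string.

iwwiiiiiwwiwwiwwiwwiwwiiiiiwwiiiiiwwiiiiiwwiiii

φ(iwwiiiiiwwiwwiwwiww) expands symbol-by-symbol to iww ii ii iww iww iww iww iww ii ii iww ii ii iww ii ii iww ii ii; joining the 19 pieces gives the next term.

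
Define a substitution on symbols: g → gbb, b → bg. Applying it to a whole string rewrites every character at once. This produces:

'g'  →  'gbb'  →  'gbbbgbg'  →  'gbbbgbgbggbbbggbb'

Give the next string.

gbbbgbgbggbbbggbbbggbbgbbbgbgbggbbgbbbgbg

Applying the rule to each of the 17 symbols of gbbbgbgbggbbbggbb gives the pieces gbb bg bg bg gbb bg gbb bg gbb gbb bg bg bg gbb gbb bg bg, which concatenate to the answer.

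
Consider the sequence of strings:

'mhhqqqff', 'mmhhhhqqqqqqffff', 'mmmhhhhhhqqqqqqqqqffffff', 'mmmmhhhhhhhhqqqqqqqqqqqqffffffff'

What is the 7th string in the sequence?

mmmmmmmhhhhhhhhhhhhhhqqqqqqqqqqqqqqqqqqqqqffffffffffffff

Reading off run lengths: m runs 1, 2, 3, 4; h runs 2, 4, 6, 8; q runs 3, 6, 9, 12; f runs 2, 4, 6, 8 — each is linear in n (n = 1, 2, …).
Setting n = 7 gives 7, 14, 21, 14 characters in each block.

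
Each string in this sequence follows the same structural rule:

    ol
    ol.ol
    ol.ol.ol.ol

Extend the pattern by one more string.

s(k+1) = s(k)·.·s(k) — each term doubles the last with '.' between the halves.
Doubling ol.ol.ol.ol with '.' between the halves:

ol.ol.ol.ol.ol.ol.ol.ol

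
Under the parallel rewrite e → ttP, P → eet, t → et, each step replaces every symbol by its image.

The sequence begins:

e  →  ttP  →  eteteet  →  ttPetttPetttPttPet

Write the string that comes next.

φ(ttPetttPetttPttPet) expands symbol-by-symbol to et et eet ttP et et et eet ttP et et et eet et et eet ttP et; joining the 18 pieces gives the next term.

eteteetttPeteteteetttPeteteteeteteteetttPet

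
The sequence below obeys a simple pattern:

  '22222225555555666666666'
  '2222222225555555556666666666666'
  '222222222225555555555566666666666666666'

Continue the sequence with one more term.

Term n consists of 2n+3 2's, followed by 2n+3 5's, followed by 4n+1 6's, where the shown terms are n = 2, 3, 4.
Setting n = 5 gives 13, 13, 21 characters in each block.

22222222222225555555555555666666666666666666666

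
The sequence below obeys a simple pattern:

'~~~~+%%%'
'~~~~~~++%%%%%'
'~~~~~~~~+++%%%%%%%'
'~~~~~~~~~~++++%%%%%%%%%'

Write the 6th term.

Reading off run lengths: ~ runs 4, 6, 8, 10; + runs 1, 2, 3, 4; % runs 3, 5, 7, 9 — each is linear in n, where the shown terms are n = 2, 3, 4, 5.
Setting n = 7 gives 14, 6, 13 characters in each block.

~~~~~~~~~~~~~~++++++%%%%%%%%%%%%%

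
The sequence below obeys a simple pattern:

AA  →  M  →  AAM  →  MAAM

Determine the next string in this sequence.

AAMMAAM

Each term (from the third on) is the two preceding terms concatenated in order: term 3 = AA·M = AAM.
The next term joins AAM and MAAM.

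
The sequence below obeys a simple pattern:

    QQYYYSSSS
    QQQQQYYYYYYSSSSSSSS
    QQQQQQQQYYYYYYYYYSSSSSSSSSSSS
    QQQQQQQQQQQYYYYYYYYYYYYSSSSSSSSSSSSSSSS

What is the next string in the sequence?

Reading off run lengths: Q runs 2, 5, 8, 11; Y runs 3, 6, 9, 12; S runs 4, 8, 12, 16 — each is linear in n (n = 1, 2, …).
For the next term, n = 5, so the run lengths are 14, 15, 20.

QQQQQQQQQQQQQQYYYYYYYYYYYYYYYSSSSSSSSSSSSSSSSSSSS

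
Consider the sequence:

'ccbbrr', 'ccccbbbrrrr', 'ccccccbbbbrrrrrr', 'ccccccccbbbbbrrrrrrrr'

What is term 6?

The n-th term is 2n c's then n+1 b's then 2n r's (n = 1, 2, …).
For term 6, n = 6, so the run lengths are 12, 7, 12.

ccccccccccccbbbbbbbrrrrrrrrrrrr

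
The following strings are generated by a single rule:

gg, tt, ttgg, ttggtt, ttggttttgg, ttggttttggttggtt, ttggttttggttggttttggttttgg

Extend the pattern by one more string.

ttggttttggttggttttggttttggttggttttggttggtt

Each term (from the third on) is the previous term followed by the one before it: term 3 = tt·gg = ttgg.
Continuing: ttggttttggttggttttggttttgg · ttggttttggttggtt gives term 8.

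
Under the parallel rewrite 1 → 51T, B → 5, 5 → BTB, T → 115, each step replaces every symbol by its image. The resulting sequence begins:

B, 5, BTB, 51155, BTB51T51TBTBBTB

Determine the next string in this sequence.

51155BTB51T115BTB51T1155115551155

φ(BTB51T51TBTBBTB) expands symbol-by-symbol to 5 115 5 BTB 51T 115 BTB 51T 115 5 115 5 5 115 5; joining the 15 pieces gives the next term.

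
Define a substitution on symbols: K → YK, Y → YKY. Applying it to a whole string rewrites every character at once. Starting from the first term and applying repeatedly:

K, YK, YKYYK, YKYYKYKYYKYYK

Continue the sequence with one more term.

YKYYKYKYYKYYKYKYYKYKYYKYYKYKYYKYYK

Applying the rule to each of the 13 symbols of YKYYKYKYYKYYK gives the pieces YKY YK YKY YKY YK YKY YK YKY YKY YK YKY YKY YK, which concatenate to the answer.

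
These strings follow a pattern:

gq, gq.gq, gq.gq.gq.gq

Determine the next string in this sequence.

s(k+1) = s(k)·.·s(k) — each term doubles the last with '.' between the halves.
One more doubling of gq.gq.gq.gq gives the answer.

gq.gq.gq.gq.gq.gq.gq.gq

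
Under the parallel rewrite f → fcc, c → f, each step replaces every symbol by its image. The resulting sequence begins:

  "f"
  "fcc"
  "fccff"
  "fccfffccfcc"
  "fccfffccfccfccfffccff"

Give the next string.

Applying the rule to each of the 21 symbols of fccfffccfccfccfffccff gives the pieces fcc f f fcc fcc fcc f f fcc f f fcc f f fcc fcc fcc f f fcc fcc, which concatenate to the answer.

fccfffccfccfccfffccfffccfffccfccfccfffccfcc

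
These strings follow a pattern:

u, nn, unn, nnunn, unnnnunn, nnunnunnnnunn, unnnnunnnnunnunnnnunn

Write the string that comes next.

nnunnunnnnunnunnnnunnnnunnunnnnunn

Each term (from the third on) is the two preceding terms concatenated in order: term 3 = u·nn = unn.
The next term joins nnunnunnnnunn and unnnnunnnnunnunnnnunn.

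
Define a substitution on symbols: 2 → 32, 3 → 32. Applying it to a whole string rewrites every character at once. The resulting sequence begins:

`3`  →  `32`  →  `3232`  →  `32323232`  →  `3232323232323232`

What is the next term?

Rewriting the 16 symbols of 3232323232323232 one by one yields 32 32 32 32 32 32 32 32 32 32 32 32 32 32 32 32; concatenated:

32323232323232323232323232323232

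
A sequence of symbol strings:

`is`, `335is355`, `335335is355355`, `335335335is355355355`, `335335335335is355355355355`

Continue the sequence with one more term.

Each term wraps the previous one in 335 on the left and 355 on the right.
Applying this once more to 335335335335is355355355355:

335335335335335is355355355355355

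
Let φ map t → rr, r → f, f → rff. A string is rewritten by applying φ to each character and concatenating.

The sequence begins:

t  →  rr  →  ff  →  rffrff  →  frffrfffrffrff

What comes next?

Rewriting the 14 symbols of frffrfffrffrff one by one yields rff f rff rff f rff rff rff f rff rff f rff rff; concatenated:

rfffrffrfffrffrffrfffrffrfffrffrff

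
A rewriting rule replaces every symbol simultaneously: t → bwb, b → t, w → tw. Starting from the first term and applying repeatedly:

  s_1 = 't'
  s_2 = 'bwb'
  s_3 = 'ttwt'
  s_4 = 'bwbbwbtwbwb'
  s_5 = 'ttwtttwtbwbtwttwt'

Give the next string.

Replace each of the 17 characters of ttwtttwtbwbtwttwt in place — bwb bwb tw bwb bwb bwb tw bwb t tw t bwb tw bwb bwb tw bwb — and concatenate.

bwbbwbtwbwbbwbbwbtwbwbttwtbwbtwbwbbwbtwbwb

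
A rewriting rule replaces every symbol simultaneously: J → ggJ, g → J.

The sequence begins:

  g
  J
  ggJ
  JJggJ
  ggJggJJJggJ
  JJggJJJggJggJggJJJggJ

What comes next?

φ(JJggJJJggJggJggJJJggJ) expands symbol-by-symbol to ggJ ggJ J J ggJ ggJ ggJ J J ggJ J J ggJ J J ggJ ggJ ggJ J J ggJ; joining the 21 pieces gives the next term.

ggJggJJJggJggJggJJJggJJJggJJJggJggJggJJJggJ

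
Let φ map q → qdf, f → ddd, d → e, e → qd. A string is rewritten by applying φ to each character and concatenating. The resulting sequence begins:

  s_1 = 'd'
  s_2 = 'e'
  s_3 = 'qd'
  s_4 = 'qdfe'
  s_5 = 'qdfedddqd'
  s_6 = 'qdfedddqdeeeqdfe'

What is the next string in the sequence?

Applying the rule to each of the 16 symbols of qdfedddqdeeeqdfe gives the pieces qdf e ddd qd e e e qdf e qd qd qd qdf e ddd qd, which concatenate to the answer.

qdfedddqdeeeqdfeqdqdqdqdfedddqd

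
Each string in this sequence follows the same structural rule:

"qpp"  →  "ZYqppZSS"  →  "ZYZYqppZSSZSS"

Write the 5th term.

Every step adds ZY to the front and ZSS to the end of the previous string.
From ZYZYqppZSSZSS, 2 further steps: ZYZYqppZSSZSS → ZYZYZYqppZSSZSSZSS → (answer).

ZYZYZYZYqppZSSZSSZSSZSS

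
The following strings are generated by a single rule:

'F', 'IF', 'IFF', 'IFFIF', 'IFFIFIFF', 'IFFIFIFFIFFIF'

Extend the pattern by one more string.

IFFIFIFFIFFIFIFFIFIFF

From term 3 onward, concatenate the last term with the second-to-last: IF·F = IFF, IFF·IF = IFFIF, …
So term 7 is IFFIFIFFIFFIF·IFFIFIFF.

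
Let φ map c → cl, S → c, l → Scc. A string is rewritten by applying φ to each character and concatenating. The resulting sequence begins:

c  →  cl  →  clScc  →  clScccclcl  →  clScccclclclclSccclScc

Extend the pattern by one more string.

Rewriting the 22 symbols of clScccclclclclSccclScc one by one yields cl Scc c cl cl cl cl Scc cl Scc cl Scc cl Scc c cl cl cl Scc c cl cl; concatenated:

clScccclclclclSccclSccclSccclScccclclclScccclcl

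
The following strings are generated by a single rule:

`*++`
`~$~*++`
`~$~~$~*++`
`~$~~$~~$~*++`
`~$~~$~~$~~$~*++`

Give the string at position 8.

Each term is the previous one with ~$~ prepended.
From ~$~~$~~$~~$~*++, 3 further steps: ~$~~$~~$~~$~*++ → ~$~~$~~$~~$~~$~*++ → ~$~~$~~$~~$~~$~~$~*++ → (answer).

~$~~$~~$~~$~~$~~$~~$~*++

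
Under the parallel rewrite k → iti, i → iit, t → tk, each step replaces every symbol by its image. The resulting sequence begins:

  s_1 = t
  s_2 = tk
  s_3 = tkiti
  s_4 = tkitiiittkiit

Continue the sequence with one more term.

Replace each of the 13 characters of tkitiiittkiit in place — tk iti iit tk iit iit iit tk tk iti iit iit tk — and concatenate.

tkitiiittkiitiitiittktkitiiitiittk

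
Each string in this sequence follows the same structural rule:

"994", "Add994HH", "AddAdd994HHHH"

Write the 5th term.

AddAddAddAdd994HHHHHHHH

Every step adds Add to the front and HH to the end of the previous string.
From AddAdd994HHHH, 2 further steps: AddAdd994HHHH → AddAddAdd994HHHHHH → (answer).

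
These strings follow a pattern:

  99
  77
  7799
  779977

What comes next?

This is a Fibonacci-style word recurrence s(k) = s(k−1)·s(k−2): e.g. 77·99 = 7799.
The next term joins 779977 and 7799.

7799777799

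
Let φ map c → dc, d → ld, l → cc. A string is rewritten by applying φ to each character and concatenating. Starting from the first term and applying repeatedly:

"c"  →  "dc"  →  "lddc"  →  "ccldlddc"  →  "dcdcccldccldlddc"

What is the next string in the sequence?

Applying the rule to each of the 16 symbols of dcdcccldccldlddc gives the pieces ld dc ld dc dc dc cc ld dc dc cc ld cc ld ld dc, which concatenate to the answer.

lddclddcdcdccclddcdcccldccldlddc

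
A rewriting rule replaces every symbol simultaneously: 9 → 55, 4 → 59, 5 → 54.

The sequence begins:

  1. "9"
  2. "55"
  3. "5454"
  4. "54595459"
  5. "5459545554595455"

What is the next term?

54595455545954545459545554595454

Replace each of the 16 characters of 5459545554595455 in place — 54 59 54 55 54 59 54 54 54 59 54 55 54 59 54 54 — and concatenate.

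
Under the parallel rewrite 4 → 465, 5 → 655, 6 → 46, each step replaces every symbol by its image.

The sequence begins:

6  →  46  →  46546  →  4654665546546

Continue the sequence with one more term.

4654665546546466556554654665546546

Applying the rule to each of the 13 symbols of 4654665546546 gives the pieces 465 46 655 465 46 46 655 655 465 46 655 465 46, which concatenate to the answer.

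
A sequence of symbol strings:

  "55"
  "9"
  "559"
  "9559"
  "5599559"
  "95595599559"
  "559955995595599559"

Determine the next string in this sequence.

From term 3 onward, concatenate the second-to-last term with the last: 55·9 = 559, 9·559 = 9559, …
The next term joins 95595599559 and 559955995595599559.

95595599559559955995595599559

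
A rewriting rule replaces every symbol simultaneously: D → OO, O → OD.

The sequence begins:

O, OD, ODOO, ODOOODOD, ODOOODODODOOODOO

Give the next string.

ODOOODODODOOODOOODOOODODODOOODOD

Replace each of the 16 characters of ODOOODODODOOODOO in place — OD OO OD OD OD OO OD OO OD OO OD OD OD OO OD OD — and concatenate.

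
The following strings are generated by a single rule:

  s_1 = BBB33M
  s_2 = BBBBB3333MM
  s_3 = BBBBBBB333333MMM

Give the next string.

BBBBBBBBB33333333MMMM

The n-th term is 2n+1 B's then 2n 3's then n M's (n = 1, 2, …).
Setting n = 4 gives 9, 8, 4 characters in each block.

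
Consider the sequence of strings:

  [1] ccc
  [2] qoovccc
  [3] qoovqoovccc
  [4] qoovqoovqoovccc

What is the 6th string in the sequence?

Each term is the previous one with qoov prepended.
From qoovqoovqoovccc, 2 further steps: qoovqoovqoovccc → qoovqoovqoovqoovccc → (answer).

qoovqoovqoovqoovqoovccc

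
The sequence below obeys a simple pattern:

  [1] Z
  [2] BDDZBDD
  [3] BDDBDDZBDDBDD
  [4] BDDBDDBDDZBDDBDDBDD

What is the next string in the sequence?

BDDBDDBDDBDDZBDDBDDBDDBDD

Each term wraps the previous one in BDD on the left and BDD on the right.
So the next term is BDD·BDDBDDBDDZBDDBDDBDD·BDD.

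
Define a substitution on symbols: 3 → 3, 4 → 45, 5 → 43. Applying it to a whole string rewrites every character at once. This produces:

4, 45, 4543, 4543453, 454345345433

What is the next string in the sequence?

45434534543345434533

Rewriting each symbol of 454345345433: 4→45, 5→43, 4→45, 3→3, 4→45, 5→43, 3→3, 4→45, 5→43, 4→45, 3→3, 3→3, which concatenates to 45 43 45 3 45 43 3 45 43 45 3 3.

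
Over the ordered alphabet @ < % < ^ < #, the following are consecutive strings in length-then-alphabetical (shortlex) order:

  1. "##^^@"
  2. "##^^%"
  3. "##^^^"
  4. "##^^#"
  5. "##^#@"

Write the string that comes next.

Find the rightmost character of ##^#@ below #, bump it to the next letter, and reset everything to its right to @.

##^#%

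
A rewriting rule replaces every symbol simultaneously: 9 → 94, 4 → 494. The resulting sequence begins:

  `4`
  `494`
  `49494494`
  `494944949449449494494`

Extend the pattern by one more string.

Replace each of the 21 characters of 494944949449449494494 in place — 494 94 494 94 494 494 94 494 94 494 494 94 494 494 94 494 94 494 494 94 494 — and concatenate.

4949449494494494944949449449494494494944949449449494494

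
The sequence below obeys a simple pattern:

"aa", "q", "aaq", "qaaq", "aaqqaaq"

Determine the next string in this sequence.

From term 3 onward, concatenate the second-to-last term with the last: aa·q = aaq, q·aaq = qaaq, …
Continuing: qaaq · aaqqaaq gives term 6.

qaaqaaqqaaq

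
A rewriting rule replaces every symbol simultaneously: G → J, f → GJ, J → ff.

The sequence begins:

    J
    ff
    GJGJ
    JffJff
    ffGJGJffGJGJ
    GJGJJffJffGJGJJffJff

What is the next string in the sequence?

JffJffffGJGJffGJGJJffJffffGJGJffGJGJ

Applying the rule to each of the 20 symbols of GJGJJffJffGJGJJffJff gives the pieces J ff J ff ff GJ GJ ff GJ GJ J ff J ff ff GJ GJ ff GJ GJ, which concatenate to the answer.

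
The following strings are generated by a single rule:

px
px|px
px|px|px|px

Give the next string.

Every step duplicates the string with '|' between the halves.
One more doubling of px|px|px|px gives the answer.

px|px|px|px|px|px|px|px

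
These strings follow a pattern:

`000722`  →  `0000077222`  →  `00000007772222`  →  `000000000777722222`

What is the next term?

0000000000077777222222

Each string has the form 0^{2n+1} 7^{n} 2^{n+1} (n = 1, 2, …).
Setting n = 5 gives 11, 5, 6 characters in each block.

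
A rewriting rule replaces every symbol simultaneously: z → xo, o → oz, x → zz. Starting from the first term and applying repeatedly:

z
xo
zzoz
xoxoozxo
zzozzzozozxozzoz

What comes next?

φ(zzozzzozozxozzoz) expands symbol-by-symbol to xo xo oz xo xo xo oz xo oz xo zz oz xo xo oz xo; joining the 16 pieces gives the next term.

xoxoozxoxoxoozxoozxozzozxoxoozxo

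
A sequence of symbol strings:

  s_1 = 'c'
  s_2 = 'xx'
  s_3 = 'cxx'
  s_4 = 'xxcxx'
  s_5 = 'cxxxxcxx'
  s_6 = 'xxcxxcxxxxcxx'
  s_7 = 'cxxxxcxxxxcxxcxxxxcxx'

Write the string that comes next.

From term 3 onward, concatenate the second-to-last term with the last: c·xx = cxx, xx·cxx = xxcxx, …
Continuing: xxcxxcxxxxcxx · cxxxxcxxxxcxxcxxxxcxx gives term 8.

xxcxxcxxxxcxxcxxxxcxxxxcxxcxxxxcxx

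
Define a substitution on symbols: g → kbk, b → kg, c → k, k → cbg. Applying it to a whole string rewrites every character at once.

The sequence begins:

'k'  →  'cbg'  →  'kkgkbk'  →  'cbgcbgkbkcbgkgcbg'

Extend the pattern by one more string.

Applying the rule to each of the 17 symbols of cbgcbgkbkcbgkgcbg gives the pieces k kg kbk k kg kbk cbg kg cbg k kg kbk cbg kbk k kg kbk, which concatenate to the answer.

kkgkbkkkgkbkcbgkgcbgkkgkbkcbgkbkkkgkbk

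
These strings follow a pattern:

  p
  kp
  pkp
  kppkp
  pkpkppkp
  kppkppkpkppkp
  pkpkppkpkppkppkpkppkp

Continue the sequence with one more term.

kppkppkpkppkppkpkppkpkppkppkpkppkp

Each term (from the third on) is the two preceding terms concatenated in order: term 3 = p·kp = pkp.
Continuing: kppkppkpkppkp · pkpkppkpkppkppkpkppkp gives term 8.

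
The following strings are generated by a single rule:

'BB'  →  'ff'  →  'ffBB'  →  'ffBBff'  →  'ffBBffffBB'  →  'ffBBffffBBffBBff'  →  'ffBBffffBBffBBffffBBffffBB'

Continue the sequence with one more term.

This is a Fibonacci-style word recurrence s(k) = s(k−1)·s(k−2): e.g. ff·BB = ffBB.
So term 8 is ffBBffffBBffBBffffBBffffBB·ffBBffffBBffBBff.

ffBBffffBBffBBffffBBffffBBffBBffffBBffBBff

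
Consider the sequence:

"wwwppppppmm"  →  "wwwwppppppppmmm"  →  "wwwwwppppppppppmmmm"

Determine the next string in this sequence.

wwwwwwppppppppppppmmmmm

The n-th term is n w's then 2n p's then n-1 m's, where the shown terms are n = 3, 4, 5.
At n = 6 the blocks have lengths 6, 12, 5.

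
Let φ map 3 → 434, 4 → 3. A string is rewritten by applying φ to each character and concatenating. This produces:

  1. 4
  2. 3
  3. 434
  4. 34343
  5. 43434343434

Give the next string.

343434343434343434343

Expanding 43434343434: 4→3, 3→434, 4→3, 3→434, 4→3, 3→434, 4→3, 3→434, 4→3, 3→434, 4→3. Concatenated: 3 434 3 434 3 434 3 434 3 434 3.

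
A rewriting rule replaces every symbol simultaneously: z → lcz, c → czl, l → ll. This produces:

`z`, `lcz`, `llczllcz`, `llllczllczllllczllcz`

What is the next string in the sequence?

Replace each of the 20 characters of llllczllczllllczllcz in place — ll ll ll ll czl lcz ll ll czl lcz ll ll ll ll czl lcz ll ll czl lcz — and concatenate.

llllllllczllczllllczllczllllllllczllczllllczllcz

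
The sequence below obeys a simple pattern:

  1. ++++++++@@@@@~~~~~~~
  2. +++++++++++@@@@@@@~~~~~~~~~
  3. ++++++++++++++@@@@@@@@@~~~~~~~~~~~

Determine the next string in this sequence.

Term n consists of 3n+2 +'s, followed by 2n+1 @'s, followed by 2n+3 ~'s, where the shown terms are n = 2, 3, 4.
For the next term, n = 5, so the run lengths are 17, 11, 13.

+++++++++++++++++@@@@@@@@@@@~~~~~~~~~~~~~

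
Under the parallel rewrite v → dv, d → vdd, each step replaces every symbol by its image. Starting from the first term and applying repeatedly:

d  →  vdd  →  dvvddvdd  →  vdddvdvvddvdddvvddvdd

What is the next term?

Rewriting the 21 symbols of vdddvdvvddvdddvvddvdd one by one yields dv vdd vdd vdd dv vdd dv dv vdd vdd dv vdd vdd vdd dv dv vdd vdd dv vdd vdd; concatenated:

dvvddvddvdddvvdddvdvvddvdddvvddvddvdddvdvvddvdddvvddvdd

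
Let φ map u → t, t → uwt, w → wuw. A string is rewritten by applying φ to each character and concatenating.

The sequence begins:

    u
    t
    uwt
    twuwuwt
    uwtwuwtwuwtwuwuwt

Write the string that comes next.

twuwuwtwuwtwuwuwtwuwtwuwuwtwuwtwuwtwuwuwt

Applying the rule to each of the 17 symbols of uwtwuwtwuwtwuwuwt gives the pieces t wuw uwt wuw t wuw uwt wuw t wuw uwt wuw t wuw t wuw uwt, which concatenate to the answer.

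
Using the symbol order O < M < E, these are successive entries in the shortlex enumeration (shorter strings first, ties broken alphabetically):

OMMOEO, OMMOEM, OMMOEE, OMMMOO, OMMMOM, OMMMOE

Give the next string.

OMMMMO

The successor of OMMMOE increments the rightmost position that isn't already E and resets every position after it to O.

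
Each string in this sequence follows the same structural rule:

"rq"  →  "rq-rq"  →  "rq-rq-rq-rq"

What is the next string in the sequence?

rq-rq-rq-rq-rq-rq-rq-rq

Every step duplicates the string with '-' between the halves.
So the next term is two copies of rq-rq-rq-rq with '-' between the halves.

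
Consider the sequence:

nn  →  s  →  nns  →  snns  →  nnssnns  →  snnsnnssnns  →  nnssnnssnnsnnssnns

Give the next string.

This is a Fibonacci-style word recurrence s(k) = s(k−2)·s(k−1): e.g. nn·s = nns.
Continuing: snnsnnssnns · nnssnnssnnsnnssnns gives term 8.

snnsnnssnnsnnssnnssnnsnnssnns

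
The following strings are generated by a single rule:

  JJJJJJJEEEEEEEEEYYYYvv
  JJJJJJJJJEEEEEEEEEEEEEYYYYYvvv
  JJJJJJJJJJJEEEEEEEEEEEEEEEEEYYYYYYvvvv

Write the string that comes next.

Each string has the form J^{2n+3} E^{4n+1} Y^{n+2} v^{n}, where the shown terms are n = 2, 3, 4.
For the next term, n = 5, so the run lengths are 13, 21, 7, 5.

JJJJJJJJJJJJJEEEEEEEEEEEEEEEEEEEEEYYYYYYYvvvvv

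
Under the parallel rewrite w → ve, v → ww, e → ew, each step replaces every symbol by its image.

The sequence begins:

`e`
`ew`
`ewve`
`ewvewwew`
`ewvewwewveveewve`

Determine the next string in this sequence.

φ(ewvewwewveveewve) expands symbol-by-symbol to ew ve ww ew ve ve ew ve ww ew ww ew ew ve ww ew; joining the 16 pieces gives the next term.

ewvewwewveveewvewwewwwewewvewwew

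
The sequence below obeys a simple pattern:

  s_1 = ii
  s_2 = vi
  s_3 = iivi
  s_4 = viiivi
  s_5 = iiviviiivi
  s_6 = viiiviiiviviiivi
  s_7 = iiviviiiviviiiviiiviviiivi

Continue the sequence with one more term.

viiiviiiviviiiviiiviviiiviviiiviiiviviiivi

From term 3 onward, concatenate the second-to-last term with the last: ii·vi = iivi, vi·iivi = viiivi, …
The next term joins viiiviiiviviiivi and iiviviiiviviiiviiiviviiivi.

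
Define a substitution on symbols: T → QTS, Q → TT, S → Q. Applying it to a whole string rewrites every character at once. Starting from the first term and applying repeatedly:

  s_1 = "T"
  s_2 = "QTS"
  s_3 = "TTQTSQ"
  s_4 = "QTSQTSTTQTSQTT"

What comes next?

TTQTSQTTQTSQQTSQTSTTQTSQTTQTSQTS

Applying the rule to each of the 14 symbols of QTSQTSTTQTSQTT gives the pieces TT QTS Q TT QTS Q QTS QTS TT QTS Q TT QTS QTS, which concatenate to the answer.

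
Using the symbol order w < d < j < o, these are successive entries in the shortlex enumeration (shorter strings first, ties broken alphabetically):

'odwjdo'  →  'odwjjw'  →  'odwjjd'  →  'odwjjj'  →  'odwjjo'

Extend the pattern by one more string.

odwjow

Find the rightmost character of odwjjo below o, bump it to the next letter, and reset everything to its right to w.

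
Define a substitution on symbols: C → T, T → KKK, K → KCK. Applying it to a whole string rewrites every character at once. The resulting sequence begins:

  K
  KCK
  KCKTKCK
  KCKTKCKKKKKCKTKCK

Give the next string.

Rewriting the 17 symbols of KCKTKCKKKKKCKTKCK one by one yields KCK T KCK KKK KCK T KCK KCK KCK KCK KCK T KCK KKK KCK T KCK; concatenated:

KCKTKCKKKKKCKTKCKKCKKCKKCKKCKTKCKKKKKCKTKCK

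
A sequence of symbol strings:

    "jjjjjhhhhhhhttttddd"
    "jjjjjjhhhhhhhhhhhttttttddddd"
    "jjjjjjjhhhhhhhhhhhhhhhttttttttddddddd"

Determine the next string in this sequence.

Each string has the form j^{n+3} h^{4n-1} t^{2n} d^{2n-1}, where the shown terms are n = 2, 3, 4.
At n = 5 the blocks have lengths 8, 19, 10, 9.

jjjjjjjjhhhhhhhhhhhhhhhhhhhttttttttttddddddddd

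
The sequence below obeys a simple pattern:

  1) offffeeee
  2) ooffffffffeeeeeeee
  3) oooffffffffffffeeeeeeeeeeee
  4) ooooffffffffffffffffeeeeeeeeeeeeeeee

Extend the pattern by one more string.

Each string has the form o^{n} f^{4n} e^{4n} (n = 1, 2, …).
At n = 5 the blocks have lengths 5, 20, 20.

oooooffffffffffffffffffffeeeeeeeeeeeeeeeeeeee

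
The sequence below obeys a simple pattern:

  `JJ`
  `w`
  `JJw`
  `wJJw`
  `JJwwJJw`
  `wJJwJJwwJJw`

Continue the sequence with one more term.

JJwwJJwwJJwJJwwJJw

This is a Fibonacci-style word recurrence s(k) = s(k−2)·s(k−1): e.g. JJ·w = JJw.
The next term joins JJwwJJw and wJJwJJwwJJw.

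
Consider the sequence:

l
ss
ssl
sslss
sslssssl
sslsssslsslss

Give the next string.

Each term (from the third on) is the previous term followed by the one before it: term 3 = ss·l = ssl.
So term 7 is sslsssslsslss·sslssssl.

sslsssslsslsssslssssl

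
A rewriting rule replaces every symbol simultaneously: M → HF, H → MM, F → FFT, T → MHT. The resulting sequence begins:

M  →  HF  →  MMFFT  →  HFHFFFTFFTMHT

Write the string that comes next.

Replace each of the 13 characters of HFHFFFTFFTMHT in place — MM FFT MM FFT FFT FFT MHT FFT FFT MHT HF MM MHT — and concatenate.

MMFFTMMFFTFFTFFTMHTFFTFFTMHTHFMMMHT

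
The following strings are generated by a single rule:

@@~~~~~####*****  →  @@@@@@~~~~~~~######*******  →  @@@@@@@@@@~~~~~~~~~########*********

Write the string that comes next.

Each string has the form @^{4n-2} ~^{2n+3} #^{2n+2} *^{2n+3} (n = 1, 2, …).
For the next term, n = 4, so the run lengths are 14, 11, 10, 11.

@@@@@@@@@@@@@@~~~~~~~~~~~##########***********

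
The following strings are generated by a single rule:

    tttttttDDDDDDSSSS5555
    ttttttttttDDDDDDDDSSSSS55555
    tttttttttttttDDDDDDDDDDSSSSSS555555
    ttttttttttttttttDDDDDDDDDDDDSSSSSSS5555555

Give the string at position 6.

Reading off run lengths: t runs 7, 10, 13, 16; D runs 6, 8, 10, 12; S runs 4, 5, 6, 7; 5 runs 4, 5, 6, 7 — each is linear in n, where the shown terms are n = 2, 3, 4, 5.
At n = 7 the blocks have lengths 22, 16, 9, 9.

ttttttttttttttttttttttDDDDDDDDDDDDDDDDSSSSSSSSS555555555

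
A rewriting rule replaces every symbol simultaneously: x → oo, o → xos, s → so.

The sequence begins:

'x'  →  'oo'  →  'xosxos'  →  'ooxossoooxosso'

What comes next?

φ(ooxossoooxosso) expands symbol-by-symbol to xos xos oo xos so so xos xos xos oo xos so so xos; joining the 14 pieces gives the next term.

xosxosooxossosoxosxosxosooxossosoxos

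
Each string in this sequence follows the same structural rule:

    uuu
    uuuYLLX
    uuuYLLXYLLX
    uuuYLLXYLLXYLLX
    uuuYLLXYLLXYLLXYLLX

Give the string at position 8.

uuuYLLXYLLXYLLXYLLXYLLXYLLXYLLX

The strings grow by a fixed suffix YLLX each time.
From uuuYLLXYLLXYLLXYLLX, 3 further steps: uuuYLLXYLLXYLLXYLLX → uuuYLLXYLLXYLLXYLLXYLLX → uuuYLLXYLLXYLLXYLLXYLLXYLLX → (answer).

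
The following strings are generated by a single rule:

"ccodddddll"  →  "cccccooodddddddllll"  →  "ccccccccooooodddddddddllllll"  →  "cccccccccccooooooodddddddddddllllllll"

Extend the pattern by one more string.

ccccccccccccccooooooooodddddddddddddllllllllll

The n-th term is 3n-1 c's then 2n-1 o's then 2n+3 d's then 2n l's (n = 1, 2, …).
At n = 5 the blocks have lengths 14, 9, 13, 10.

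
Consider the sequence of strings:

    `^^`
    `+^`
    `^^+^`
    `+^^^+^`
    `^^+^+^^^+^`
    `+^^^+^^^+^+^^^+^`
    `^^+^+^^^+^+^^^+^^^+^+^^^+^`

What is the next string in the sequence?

+^^^+^^^+^+^^^+^^^+^+^^^+^+^^^+^^^+^+^^^+^

This is a Fibonacci-style word recurrence s(k) = s(k−2)·s(k−1): e.g. ^^·+^ = ^^+^.
So term 8 is +^^^+^^^+^+^^^+^·^^+^+^^^+^+^^^+^^^+^+^^^+^.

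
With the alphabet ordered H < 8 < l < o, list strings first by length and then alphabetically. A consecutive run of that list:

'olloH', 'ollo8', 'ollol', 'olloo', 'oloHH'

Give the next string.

oloH8

Treat oloHH as a base-4 numeral over the given alphabet and add one, carrying through any trailing o's.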